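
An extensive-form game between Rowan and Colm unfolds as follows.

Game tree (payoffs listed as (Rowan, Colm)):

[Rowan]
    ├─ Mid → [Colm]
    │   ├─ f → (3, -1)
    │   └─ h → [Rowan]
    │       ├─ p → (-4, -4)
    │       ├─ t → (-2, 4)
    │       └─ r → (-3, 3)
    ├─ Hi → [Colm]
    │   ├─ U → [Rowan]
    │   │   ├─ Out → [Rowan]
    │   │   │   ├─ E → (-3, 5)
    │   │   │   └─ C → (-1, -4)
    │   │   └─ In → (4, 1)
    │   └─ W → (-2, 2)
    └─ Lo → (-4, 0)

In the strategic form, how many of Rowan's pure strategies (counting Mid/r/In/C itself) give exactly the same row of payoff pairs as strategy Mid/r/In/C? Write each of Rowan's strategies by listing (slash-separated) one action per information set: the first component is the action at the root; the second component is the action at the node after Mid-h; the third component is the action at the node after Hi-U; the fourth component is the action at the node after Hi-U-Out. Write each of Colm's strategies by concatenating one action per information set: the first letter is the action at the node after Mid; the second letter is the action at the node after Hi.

4

Row for Mid/r/In/C (columns fU, fW, hU, hW): (3,-1) (3,-1) (-3,3) (-3,3).
Under Mid/r/In/C, Rowan's choice at the node after Hi-U and at the node after Hi-U-Out can never be reached regardless of what Colm does, so varying those choices leaves every outcome unchanged.
Holding the reachable choices fixed and varying the unreachable ones freely already gives 2 × 2 = 4 equivalent strategies.
No other strategy reproduces this row, so those 4 are the full class: Mid/r/Out/E, Mid/r/Out/C, Mid/r/In/E, Mid/r/In/C.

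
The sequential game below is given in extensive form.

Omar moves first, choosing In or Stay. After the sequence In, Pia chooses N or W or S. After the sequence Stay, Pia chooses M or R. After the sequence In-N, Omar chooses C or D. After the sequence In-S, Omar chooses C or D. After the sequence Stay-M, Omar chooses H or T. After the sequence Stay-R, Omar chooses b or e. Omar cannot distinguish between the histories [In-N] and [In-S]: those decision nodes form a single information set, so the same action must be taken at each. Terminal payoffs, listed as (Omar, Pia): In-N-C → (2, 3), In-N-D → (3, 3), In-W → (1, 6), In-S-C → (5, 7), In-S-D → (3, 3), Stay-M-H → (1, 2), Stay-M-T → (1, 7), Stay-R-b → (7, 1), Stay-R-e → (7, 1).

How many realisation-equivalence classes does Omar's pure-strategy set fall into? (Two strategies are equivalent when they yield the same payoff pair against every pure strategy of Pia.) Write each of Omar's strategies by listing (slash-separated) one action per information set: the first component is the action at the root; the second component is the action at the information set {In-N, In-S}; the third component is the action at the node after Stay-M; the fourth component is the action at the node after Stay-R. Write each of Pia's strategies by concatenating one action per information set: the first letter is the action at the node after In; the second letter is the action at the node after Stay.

4

Omar has 16 pure strategies: In/C/H/b, In/C/H/e, In/C/T/b, In/C/T/e, In/D/H/b, In/D/H/e, In/D/T/b, In/D/T/e, Stay/C/H/b, Stay/C/H/e, Stay/C/T/b, Stay/C/T/e, Stay/D/H/b, Stay/D/H/e, Stay/D/T/b, Stay/D/T/e. Columns: NM, NR, WM, WR, SM, SR.
{In/C/H/b, In/C/H/e, In/C/T/b, In/C/T/e} → row (2,3) (2,3) (1,6) (1,6) (5,7) (5,7)
{In/D/H/b, In/D/H/e, In/D/T/b, In/D/T/e} → row (3,3) (3,3) (1,6) (1,6) (3,3) (3,3)
{Stay/C/H/b, Stay/C/H/e, Stay/D/H/b, Stay/D/H/e} → row (1,2) (7,1) (1,2) (7,1) (1,2) (7,1)
{Stay/C/T/b, Stay/C/T/e, Stay/D/T/b, Stay/D/T/e} → row (1,7) (7,1) (1,7) (7,1) (1,7) (7,1)
That's 4 distinct rows out of 16 strategies.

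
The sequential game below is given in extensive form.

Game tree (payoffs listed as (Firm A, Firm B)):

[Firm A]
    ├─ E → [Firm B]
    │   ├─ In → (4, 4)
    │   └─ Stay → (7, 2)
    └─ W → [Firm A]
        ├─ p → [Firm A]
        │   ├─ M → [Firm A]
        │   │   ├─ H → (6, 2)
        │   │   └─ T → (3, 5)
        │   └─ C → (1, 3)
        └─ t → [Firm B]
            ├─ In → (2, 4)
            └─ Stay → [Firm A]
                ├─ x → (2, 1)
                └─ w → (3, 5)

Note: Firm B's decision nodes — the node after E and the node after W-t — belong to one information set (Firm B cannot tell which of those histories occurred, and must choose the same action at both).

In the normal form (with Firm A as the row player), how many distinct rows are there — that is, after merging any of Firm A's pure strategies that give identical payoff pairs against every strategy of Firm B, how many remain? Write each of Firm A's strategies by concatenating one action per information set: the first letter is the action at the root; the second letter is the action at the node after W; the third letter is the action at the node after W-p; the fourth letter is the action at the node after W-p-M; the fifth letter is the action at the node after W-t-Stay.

Firm A has 32 pure strategies: EpMHx, EpMHw, EpMTx, EpMTw, EpCHx, EpCHw, EpCTx, EpCTw, EtMHx, EtMHw, EtMTx, EtMTw, EtCHx, EtCHw, EtCTx, EtCTw, WpMHx, WpMHw, WpMTx, WpMTw, WpCHx, WpCHw, WpCTx, WpCTw, WtMHx, WtMHw, WtMTx, WtMTw, WtCHx, WtCHw, WtCTx, WtCTw. Columns: In, Stay.
{EpMHx, EpMHw, EpMTx, EpMTw, EpCHx, EpCHw, EpCTx, EpCTw, EtMHx, EtMHw, EtMTx, EtMTw, EtCHx, EtCHw, EtCTx, EtCTw} → row (4,4) (7,2)
{WpMHx, WpMHw} → row (6,2) (6,2)
{WpMTx, WpMTw} → row (3,5) (3,5)
{WpCHx, WpCHw, WpCTx, WpCTw} → row (1,3) (1,3)
{WtMHx, WtMTx, WtCHx, WtCTx} → row (2,4) (2,1)
{WtMHw, WtMTw, WtCHw, WtCTw} → row (2,4) (3,5)
That's 6 distinct rows out of 32 strategies.

6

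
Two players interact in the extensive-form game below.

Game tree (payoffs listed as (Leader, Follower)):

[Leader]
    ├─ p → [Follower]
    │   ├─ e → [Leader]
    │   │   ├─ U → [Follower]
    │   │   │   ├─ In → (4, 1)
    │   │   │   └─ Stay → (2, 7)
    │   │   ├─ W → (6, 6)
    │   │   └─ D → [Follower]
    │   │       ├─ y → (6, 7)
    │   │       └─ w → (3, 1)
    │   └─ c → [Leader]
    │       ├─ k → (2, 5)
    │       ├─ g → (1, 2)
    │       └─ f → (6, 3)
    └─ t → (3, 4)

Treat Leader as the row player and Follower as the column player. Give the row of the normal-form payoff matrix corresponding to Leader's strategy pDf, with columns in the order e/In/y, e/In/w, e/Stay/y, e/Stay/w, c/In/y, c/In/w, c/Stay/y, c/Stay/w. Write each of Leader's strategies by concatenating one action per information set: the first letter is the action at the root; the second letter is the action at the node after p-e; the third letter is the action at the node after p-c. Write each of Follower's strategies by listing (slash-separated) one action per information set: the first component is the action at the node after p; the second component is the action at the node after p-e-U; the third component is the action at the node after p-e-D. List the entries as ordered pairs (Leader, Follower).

(6,7) (3,1) (6,7) (3,1) (6,3) (6,3) (6,3) (6,3)

vs e/In/y: Leader plays p → Follower plays e at [p] → Leader plays D at [p-e] → Follower plays y at [p-e-D] → (6, 7)
vs e/In/w: Leader plays p → Follower plays e at [p] → Leader plays D at [p-e] → Follower plays w at [p-e-D] → (3, 1)
vs e/Stay/y: Leader plays p → Follower plays e at [p] → Leader plays D at [p-e] → Follower plays y at [p-e-D] → (6, 7)
vs e/Stay/w: Leader plays p → Follower plays e at [p] → Leader plays D at [p-e] → Follower plays w at [p-e-D] → (3, 1)
vs c/In/y: Leader plays p → Follower plays c at [p] → Leader plays f at [p-c] → (6, 3)
vs c/In/w: Leader plays p → Follower plays c at [p] → Leader plays f at [p-c] → (6, 3)
vs c/Stay/y: Leader plays p → Follower plays c at [p] → Leader plays f at [p-c] → (6, 3)
vs c/Stay/w: Leader plays p → Follower plays c at [p] → Leader plays f at [p-c] → (6, 3)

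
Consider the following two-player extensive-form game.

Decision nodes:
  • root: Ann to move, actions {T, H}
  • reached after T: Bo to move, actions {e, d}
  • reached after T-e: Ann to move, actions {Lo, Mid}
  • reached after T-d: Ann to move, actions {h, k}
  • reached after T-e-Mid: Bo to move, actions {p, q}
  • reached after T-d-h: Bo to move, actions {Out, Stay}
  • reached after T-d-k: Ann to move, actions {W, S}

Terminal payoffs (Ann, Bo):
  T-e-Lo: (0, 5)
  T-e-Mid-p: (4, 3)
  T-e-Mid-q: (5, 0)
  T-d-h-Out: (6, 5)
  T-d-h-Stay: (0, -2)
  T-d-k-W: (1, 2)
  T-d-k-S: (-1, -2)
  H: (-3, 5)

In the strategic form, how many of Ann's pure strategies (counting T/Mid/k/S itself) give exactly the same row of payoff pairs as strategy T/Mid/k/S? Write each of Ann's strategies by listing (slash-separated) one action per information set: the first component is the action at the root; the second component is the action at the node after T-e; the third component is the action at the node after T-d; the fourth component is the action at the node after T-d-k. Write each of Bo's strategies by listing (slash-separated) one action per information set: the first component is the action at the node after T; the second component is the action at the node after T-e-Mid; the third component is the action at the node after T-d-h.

1

Row for T/Mid/k/S (columns e/p/Out, e/p/Stay, e/q/Out, e/q/Stay, d/p/Out, d/p/Stay, d/q/Out, d/q/Stay): (4,3) (4,3) (5,0) (5,0) (-1,-2) (-1,-2) (-1,-2) (-1,-2).
Every one of Ann's information sets is on the play path for some reply by Bo when Ann follows T/Mid/k/S.
Changing the action at any of them therefore changes at least one column, so only T/Mid/k/S itself gives this row.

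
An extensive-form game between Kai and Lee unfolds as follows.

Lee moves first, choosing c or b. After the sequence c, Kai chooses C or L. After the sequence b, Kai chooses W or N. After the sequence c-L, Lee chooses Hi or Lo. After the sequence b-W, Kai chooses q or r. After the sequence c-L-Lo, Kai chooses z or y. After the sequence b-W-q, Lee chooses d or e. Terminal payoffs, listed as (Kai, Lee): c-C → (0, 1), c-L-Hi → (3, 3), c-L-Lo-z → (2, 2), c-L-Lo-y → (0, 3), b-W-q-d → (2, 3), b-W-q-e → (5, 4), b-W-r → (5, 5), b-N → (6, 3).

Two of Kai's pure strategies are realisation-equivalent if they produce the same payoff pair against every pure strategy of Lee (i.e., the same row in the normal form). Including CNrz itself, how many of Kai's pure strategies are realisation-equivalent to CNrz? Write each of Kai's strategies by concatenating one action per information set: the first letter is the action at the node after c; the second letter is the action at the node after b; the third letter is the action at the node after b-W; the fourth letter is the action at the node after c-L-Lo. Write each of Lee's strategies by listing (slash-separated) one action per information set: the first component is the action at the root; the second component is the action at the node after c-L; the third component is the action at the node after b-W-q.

4

Row for CNrz (columns c/Hi/d, c/Hi/e, c/Lo/d, c/Lo/e, b/Hi/d, b/Hi/e, b/Lo/d, b/Lo/e): (0,1) (0,1) (0,1) (0,1) (6,3) (6,3) (6,3) (6,3).
Under CNrz, Kai's choice at the node after b-W and at the node after c-L-Lo can never be reached regardless of what Lee does, so varying those choices leaves every outcome unchanged.
Holding the reachable choices fixed and varying the unreachable ones freely already gives 2 × 2 = 4 equivalent strategies.
No other strategy reproduces this row, so those 4 are the full class: CNqz, CNqy, CNrz, CNry.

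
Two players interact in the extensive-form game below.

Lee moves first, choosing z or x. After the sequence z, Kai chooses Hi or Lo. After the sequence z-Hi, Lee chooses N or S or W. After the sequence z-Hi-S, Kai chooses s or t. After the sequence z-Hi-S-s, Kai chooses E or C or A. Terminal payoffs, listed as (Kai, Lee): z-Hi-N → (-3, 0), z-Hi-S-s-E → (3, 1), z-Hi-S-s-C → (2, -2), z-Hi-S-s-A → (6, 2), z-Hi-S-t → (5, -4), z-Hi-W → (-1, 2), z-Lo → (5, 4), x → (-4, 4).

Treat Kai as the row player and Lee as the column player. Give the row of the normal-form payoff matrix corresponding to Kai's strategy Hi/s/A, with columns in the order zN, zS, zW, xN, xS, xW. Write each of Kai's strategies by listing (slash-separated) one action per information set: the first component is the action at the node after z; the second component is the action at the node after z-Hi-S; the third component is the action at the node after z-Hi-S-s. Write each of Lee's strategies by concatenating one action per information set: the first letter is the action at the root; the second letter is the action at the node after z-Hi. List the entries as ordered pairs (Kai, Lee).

vs zN: Lee plays z → Kai plays Hi at [z] → Lee plays N at [z-Hi] → (-3, 0)
vs zS: Lee plays z → Kai plays Hi at [z] → Lee plays S at [z-Hi] → Kai plays s at [z-Hi-S] → Kai plays A at [z-Hi-S-s] → (6, 2)
vs zW: Lee plays z → Kai plays Hi at [z] → Lee plays W at [z-Hi] → (-1, 2)
vs xN: Lee plays x → (-4, 4)
vs xS: Lee plays x → (-4, 4)
vs xW: Lee plays x → (-4, 4)

(-3,0) (6,2) (-1,2) (-4,4) (-4,4) (-4,4)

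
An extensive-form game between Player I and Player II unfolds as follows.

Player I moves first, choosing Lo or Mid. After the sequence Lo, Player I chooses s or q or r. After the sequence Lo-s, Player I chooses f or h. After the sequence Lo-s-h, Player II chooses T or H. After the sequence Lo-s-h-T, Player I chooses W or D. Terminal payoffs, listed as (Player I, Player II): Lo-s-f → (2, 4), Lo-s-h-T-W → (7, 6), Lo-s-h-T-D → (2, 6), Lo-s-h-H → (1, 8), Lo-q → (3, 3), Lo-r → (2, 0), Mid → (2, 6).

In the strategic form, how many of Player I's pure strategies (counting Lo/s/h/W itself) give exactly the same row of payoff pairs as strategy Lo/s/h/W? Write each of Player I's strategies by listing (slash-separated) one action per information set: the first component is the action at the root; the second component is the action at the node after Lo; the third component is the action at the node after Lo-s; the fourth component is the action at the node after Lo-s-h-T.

Row for Lo/s/h/W (columns T, H): (7,6) (1,8).
Every one of Player I's information sets is on the play path for some reply by Player II when Player I follows Lo/s/h/W.
Changing the action at any of them therefore changes at least one column, so only Lo/s/h/W itself gives this row.

1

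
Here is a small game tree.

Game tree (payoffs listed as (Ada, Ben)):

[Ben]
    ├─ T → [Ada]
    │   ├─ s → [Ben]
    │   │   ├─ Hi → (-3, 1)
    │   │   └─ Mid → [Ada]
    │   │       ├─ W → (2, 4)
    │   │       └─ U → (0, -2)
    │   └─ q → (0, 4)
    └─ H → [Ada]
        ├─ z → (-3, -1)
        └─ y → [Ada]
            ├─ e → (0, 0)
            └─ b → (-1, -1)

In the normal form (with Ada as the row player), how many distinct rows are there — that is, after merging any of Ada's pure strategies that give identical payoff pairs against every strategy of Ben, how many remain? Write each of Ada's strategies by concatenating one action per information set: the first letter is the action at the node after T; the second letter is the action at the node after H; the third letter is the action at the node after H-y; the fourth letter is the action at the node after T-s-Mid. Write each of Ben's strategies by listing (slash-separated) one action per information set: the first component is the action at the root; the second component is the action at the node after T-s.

9

Ada has 16 pure strategies: szeW, szeU, szbW, szbU, syeW, syeU, sybW, sybU, qzeW, qzeU, qzbW, qzbU, qyeW, qyeU, qybW, qybU. Columns: T/Hi, T/Mid, H/Hi, H/Mid.
{szeW, szbW} → row (-3,1) (2,4) (-3,-1) (-3,-1)
{szeU, szbU} → row (-3,1) (0,-2) (-3,-1) (-3,-1)
{syeW} → row (-3,1) (2,4) (0,0) (0,0)
{syeU} → row (-3,1) (0,-2) (0,0) (0,0)
{sybW} → row (-3,1) (2,4) (-1,-1) (-1,-1)
{sybU} → row (-3,1) (0,-2) (-1,-1) (-1,-1)
{qzeW, qzeU, qzbW, qzbU} → row (0,4) (0,4) (-3,-1) (-3,-1)
{qyeW, qyeU} → row (0,4) (0,4) (0,0) (0,0)
{qybW, qybU} → row (0,4) (0,4) (-1,-1) (-1,-1)
That's 9 distinct rows out of 16 strategies.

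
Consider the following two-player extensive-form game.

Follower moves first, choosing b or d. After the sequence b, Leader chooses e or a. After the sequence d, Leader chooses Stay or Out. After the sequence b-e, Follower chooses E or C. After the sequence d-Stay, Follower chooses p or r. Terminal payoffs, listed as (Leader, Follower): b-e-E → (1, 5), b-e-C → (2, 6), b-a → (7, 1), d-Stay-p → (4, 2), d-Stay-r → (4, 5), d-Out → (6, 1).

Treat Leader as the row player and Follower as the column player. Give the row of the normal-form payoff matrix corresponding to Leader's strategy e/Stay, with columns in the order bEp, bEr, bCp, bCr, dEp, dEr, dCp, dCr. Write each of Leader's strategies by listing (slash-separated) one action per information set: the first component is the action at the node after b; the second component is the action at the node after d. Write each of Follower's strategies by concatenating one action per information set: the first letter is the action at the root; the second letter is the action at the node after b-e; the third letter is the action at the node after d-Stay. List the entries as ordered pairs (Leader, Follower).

vs bEp: Follower plays b → Leader plays e at [b] → Follower plays E at [b-e] → (1, 5)
vs bEr: Follower plays b → Leader plays e at [b] → Follower plays E at [b-e] → (1, 5)
vs bCp: Follower plays b → Leader plays e at [b] → Follower plays C at [b-e] → (2, 6)
vs bCr: Follower plays b → Leader plays e at [b] → Follower plays C at [b-e] → (2, 6)
vs dEp: Follower plays d → Leader plays Stay at [d] → Follower plays p at [d-Stay] → (4, 2)
vs dEr: Follower plays d → Leader plays Stay at [d] → Follower plays r at [d-Stay] → (4, 5)
vs dCp: Follower plays d → Leader plays Stay at [d] → Follower plays p at [d-Stay] → (4, 2)
vs dCr: Follower plays d → Leader plays Stay at [d] → Follower plays r at [d-Stay] → (4, 5)

(1,5) (1,5) (2,6) (2,6) (4,2) (4,5) (4,2) (4,5)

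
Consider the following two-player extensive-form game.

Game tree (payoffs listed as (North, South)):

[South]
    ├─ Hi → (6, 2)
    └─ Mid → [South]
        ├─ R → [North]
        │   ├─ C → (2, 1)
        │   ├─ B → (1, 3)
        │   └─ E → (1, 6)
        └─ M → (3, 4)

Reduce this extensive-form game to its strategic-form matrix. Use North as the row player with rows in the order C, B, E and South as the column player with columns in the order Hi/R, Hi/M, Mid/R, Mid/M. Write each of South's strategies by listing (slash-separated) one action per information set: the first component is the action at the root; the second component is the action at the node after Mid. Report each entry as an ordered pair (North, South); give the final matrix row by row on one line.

Row C: Hi/R→(6,2), Hi/M→(6,2), Mid/R→(2,1), Mid/M→(3,4)
Row B: Hi/R→(6,2), Hi/M→(6,2), Mid/R→(1,3), Mid/M→(3,4)
Row E: Hi/R→(6,2), Hi/M→(6,2), Mid/R→(1,6), Mid/M→(3,4)

C: (6,2) (6,2) (2,1) (3,4) | B: (6,2) (6,2) (1,3) (3,4) | E: (6,2) (6,2) (1,6) (3,4)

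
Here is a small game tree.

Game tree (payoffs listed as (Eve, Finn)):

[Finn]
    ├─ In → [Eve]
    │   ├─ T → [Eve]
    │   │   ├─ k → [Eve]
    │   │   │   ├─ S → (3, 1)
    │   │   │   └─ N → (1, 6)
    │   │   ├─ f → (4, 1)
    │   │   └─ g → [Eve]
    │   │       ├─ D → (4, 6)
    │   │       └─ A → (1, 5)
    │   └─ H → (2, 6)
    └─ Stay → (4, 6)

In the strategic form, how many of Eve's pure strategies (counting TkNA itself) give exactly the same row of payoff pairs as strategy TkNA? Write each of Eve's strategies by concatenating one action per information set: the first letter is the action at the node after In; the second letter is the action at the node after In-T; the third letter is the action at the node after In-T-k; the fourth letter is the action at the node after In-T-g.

Row for TkNA (columns In, Stay): (1,6) (4,6).
Under TkNA, Eve's choice at the node after In-T-g can never be reached regardless of what Finn does, so varying those choices leaves every outcome unchanged.
Holding the reachable choices fixed and varying the unreachable one freely already gives 2 equivalent strategies.
No other strategy reproduces this row, so those 2 are the full class: TkND, TkNA.

2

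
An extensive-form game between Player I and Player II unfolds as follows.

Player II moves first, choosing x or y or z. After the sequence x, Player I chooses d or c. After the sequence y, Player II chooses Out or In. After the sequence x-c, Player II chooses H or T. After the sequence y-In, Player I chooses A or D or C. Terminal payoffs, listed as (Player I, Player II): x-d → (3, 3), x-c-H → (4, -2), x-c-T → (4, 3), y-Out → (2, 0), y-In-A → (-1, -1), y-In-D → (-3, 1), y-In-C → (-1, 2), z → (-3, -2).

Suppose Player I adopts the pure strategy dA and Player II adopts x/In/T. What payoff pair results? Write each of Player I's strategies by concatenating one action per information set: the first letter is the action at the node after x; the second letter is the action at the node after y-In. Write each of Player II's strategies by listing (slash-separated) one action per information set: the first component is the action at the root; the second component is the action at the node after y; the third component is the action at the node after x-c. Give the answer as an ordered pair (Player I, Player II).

(3, 3)

Trace the play path from the root:
  Player II plays x
  Player I plays d at [x]
→ terminal payoff (3, 3).
(Player I's choice at the node after y-In is never reached on this path, so it doesn't affect the outcome.)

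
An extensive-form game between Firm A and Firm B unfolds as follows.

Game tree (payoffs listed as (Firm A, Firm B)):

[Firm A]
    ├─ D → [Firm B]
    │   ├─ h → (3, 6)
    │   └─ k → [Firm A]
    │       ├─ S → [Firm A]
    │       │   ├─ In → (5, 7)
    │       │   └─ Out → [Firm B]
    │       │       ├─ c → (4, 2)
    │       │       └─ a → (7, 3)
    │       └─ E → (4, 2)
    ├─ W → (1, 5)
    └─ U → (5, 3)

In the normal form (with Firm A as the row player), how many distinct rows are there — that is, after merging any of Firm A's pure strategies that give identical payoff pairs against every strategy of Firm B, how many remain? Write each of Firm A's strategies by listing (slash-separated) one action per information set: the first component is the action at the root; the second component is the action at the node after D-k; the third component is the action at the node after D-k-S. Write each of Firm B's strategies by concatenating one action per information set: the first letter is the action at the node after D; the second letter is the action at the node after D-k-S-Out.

Firm A has 12 pure strategies: D/S/In, D/S/Out, D/E/In, D/E/Out, W/S/In, W/S/Out, W/E/In, W/E/Out, U/S/In, U/S/Out, U/E/In, U/E/Out. Columns: hc, ha, kc, ka.
{D/S/In} → row (3,6) (3,6) (5,7) (5,7)
{D/S/Out} → row (3,6) (3,6) (4,2) (7,3)
{D/E/In, D/E/Out} → row (3,6) (3,6) (4,2) (4,2)
{W/S/In, W/S/Out, W/E/In, W/E/Out} → row (1,5) (1,5) (1,5) (1,5)
{U/S/In, U/S/Out, U/E/In, U/E/Out} → row (5,3) (5,3) (5,3) (5,3)
That's 5 distinct rows out of 12 strategies.

5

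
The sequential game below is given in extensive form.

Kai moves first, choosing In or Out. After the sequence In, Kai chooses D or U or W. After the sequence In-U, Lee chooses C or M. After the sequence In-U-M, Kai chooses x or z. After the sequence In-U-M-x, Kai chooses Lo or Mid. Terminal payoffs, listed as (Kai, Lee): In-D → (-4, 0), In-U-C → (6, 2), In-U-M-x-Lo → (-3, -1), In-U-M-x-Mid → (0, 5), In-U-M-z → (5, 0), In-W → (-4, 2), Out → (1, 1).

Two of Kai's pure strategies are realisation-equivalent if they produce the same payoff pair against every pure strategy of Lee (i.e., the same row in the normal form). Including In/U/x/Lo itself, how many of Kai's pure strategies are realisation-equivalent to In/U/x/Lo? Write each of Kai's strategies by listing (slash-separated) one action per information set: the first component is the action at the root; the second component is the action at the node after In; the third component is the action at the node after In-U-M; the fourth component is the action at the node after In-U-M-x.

Row for In/U/x/Lo (columns C, M): (6,2) (-3,-1).
Every one of Kai's information sets is on the play path for some reply by Lee when Kai follows In/U/x/Lo.
Changing the action at any of them therefore changes at least one column, so only In/U/x/Lo itself gives this row.

1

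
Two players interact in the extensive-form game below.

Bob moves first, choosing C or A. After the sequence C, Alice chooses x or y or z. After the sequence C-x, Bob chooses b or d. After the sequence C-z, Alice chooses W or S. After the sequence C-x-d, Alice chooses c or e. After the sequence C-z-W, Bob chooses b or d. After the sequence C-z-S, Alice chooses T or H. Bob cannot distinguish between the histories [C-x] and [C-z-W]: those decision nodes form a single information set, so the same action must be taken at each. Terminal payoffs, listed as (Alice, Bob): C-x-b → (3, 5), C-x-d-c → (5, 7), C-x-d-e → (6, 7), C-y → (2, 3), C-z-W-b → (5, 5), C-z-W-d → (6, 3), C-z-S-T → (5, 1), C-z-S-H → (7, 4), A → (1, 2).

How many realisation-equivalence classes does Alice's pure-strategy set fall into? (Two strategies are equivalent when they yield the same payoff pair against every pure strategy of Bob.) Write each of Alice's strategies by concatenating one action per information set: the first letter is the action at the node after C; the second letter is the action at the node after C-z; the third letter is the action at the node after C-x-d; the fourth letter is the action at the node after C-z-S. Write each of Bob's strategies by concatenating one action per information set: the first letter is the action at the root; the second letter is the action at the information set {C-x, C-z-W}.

Alice has 24 pure strategies: xWcT, xWcH, xWeT, xWeH, xScT, xScH, xSeT, xSeH, yWcT, yWcH, yWeT, yWeH, yScT, yScH, ySeT, ySeH, zWcT, zWcH, zWeT, zWeH, zScT, zScH, zSeT, zSeH. Columns: Cb, Cd, Ab, Ad.
{xWcT, xWcH, xScT, xScH} → row (3,5) (5,7) (1,2) (1,2)
{xWeT, xWeH, xSeT, xSeH} → row (3,5) (6,7) (1,2) (1,2)
{yWcT, yWcH, yWeT, yWeH, yScT, yScH, ySeT, ySeH} → row (2,3) (2,3) (1,2) (1,2)
{zWcT, zWcH, zWeT, zWeH} → row (5,5) (6,3) (1,2) (1,2)
{zScT, zSeT} → row (5,1) (5,1) (1,2) (1,2)
{zScH, zSeH} → row (7,4) (7,4) (1,2) (1,2)
That's 6 distinct rows out of 24 strategies.

6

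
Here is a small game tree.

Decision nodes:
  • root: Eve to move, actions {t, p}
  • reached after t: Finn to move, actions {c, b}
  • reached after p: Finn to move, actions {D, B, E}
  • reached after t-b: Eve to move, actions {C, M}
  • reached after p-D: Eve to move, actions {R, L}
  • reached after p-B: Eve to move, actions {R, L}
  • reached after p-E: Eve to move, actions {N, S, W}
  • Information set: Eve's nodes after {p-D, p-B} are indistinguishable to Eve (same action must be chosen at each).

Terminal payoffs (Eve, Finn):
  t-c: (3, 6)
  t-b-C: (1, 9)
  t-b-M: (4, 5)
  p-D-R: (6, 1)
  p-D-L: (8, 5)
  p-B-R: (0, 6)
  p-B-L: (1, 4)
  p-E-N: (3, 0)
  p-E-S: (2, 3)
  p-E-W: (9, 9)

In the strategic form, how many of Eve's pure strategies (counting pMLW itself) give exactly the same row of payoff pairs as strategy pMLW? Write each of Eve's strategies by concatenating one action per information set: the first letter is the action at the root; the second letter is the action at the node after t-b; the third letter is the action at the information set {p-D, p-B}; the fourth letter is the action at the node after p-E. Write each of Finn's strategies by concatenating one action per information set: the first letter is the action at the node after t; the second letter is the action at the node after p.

Row for pMLW (columns cD, cB, cE, bD, bB, bE): (8,5) (1,4) (9,9) (8,5) (1,4) (9,9).
Under pMLW, Eve's choice at the node after t-b can never be reached regardless of what Finn does, so varying those choices leaves every outcome unchanged.
Holding the reachable choices fixed and varying the unreachable one freely already gives 2 equivalent strategies.
No other strategy reproduces this row, so those 2 are the full class: pCLW, pMLW.

2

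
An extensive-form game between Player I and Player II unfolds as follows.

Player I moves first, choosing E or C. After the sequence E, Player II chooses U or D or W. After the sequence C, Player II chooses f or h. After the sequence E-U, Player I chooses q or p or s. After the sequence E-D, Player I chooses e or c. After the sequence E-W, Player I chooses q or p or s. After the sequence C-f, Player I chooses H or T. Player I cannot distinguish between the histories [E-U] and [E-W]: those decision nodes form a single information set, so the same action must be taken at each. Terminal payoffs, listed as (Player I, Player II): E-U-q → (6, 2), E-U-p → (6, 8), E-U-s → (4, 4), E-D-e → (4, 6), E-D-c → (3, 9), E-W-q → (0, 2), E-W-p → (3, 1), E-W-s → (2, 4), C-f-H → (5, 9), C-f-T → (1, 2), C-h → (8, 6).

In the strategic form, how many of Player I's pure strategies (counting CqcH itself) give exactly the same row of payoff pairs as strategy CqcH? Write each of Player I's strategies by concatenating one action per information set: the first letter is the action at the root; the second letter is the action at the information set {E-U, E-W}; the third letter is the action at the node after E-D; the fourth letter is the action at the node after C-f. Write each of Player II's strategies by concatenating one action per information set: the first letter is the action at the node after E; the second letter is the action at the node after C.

Row for CqcH (columns Uf, Uh, Df, Dh, Wf, Wh): (5,9) (8,6) (5,9) (8,6) (5,9) (8,6).
Under CqcH, Player I's choice at the information set {E-U, E-W} and at the node after E-D can never be reached regardless of what Player II does, so varying those choices leaves every outcome unchanged.
Holding the reachable choices fixed and varying the unreachable ones freely already gives 3 × 2 = 6 equivalent strategies.
No other strategy reproduces this row, so those 6 are the full class: CqeH, CqcH, CpeH, CpcH, CseH, CscH.

6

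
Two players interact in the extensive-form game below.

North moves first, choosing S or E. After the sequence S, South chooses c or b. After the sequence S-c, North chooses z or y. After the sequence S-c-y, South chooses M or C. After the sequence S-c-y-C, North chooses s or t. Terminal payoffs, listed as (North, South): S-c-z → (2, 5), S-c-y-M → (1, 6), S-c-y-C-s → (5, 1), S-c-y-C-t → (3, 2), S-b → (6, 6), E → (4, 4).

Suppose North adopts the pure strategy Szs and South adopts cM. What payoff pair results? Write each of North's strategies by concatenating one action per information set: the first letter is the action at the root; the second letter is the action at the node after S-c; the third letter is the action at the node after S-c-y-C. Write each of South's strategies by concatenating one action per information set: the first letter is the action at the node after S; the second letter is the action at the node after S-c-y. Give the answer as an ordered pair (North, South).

(2, 5)

Trace the play path from the root:
  North plays S
  South plays c at [S]
  North plays z at [S-c]
→ terminal payoff (2, 5).
(North's choice at the node after S-c-y-C is never reached on this path, so it doesn't affect the outcome.)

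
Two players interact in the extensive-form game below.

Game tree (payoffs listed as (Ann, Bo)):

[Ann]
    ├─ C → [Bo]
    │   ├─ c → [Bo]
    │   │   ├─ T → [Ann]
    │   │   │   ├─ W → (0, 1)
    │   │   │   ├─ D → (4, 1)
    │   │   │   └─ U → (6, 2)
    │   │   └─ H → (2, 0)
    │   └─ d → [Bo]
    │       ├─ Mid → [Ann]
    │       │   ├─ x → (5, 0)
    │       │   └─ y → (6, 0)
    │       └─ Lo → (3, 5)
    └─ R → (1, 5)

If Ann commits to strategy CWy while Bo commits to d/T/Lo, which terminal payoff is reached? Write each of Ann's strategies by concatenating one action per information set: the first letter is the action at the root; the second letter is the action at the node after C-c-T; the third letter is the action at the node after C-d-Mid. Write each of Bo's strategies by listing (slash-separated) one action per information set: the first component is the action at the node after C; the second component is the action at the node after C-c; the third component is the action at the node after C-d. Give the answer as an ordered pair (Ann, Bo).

(3, 5)

Trace the play path from the root:
  Ann plays C
  Bo plays d at [C]
  Bo plays Lo at [C-d]
→ terminal payoff (3, 5).
(Ann's choice at the node after C-c-T is never reached on this path, so it doesn't affect the outcome.)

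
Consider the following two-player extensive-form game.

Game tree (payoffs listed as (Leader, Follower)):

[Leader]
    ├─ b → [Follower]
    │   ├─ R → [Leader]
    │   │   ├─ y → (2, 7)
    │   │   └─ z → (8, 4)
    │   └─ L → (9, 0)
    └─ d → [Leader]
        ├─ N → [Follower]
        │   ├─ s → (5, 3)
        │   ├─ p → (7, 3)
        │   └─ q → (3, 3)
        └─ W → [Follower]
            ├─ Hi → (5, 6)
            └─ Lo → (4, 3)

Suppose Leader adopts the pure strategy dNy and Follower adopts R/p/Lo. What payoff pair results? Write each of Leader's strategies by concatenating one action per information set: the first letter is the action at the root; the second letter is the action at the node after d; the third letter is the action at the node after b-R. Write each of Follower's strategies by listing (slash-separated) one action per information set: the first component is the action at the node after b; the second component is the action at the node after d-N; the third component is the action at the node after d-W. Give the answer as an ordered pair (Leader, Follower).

Trace the play path from the root:
  Leader plays d
  Leader plays N at [d]
  Follower plays p at [d-N]
→ terminal payoff (7, 3).
(Leader's choice at the node after b-R is never reached on this path, so it doesn't affect the outcome.)

(7, 3)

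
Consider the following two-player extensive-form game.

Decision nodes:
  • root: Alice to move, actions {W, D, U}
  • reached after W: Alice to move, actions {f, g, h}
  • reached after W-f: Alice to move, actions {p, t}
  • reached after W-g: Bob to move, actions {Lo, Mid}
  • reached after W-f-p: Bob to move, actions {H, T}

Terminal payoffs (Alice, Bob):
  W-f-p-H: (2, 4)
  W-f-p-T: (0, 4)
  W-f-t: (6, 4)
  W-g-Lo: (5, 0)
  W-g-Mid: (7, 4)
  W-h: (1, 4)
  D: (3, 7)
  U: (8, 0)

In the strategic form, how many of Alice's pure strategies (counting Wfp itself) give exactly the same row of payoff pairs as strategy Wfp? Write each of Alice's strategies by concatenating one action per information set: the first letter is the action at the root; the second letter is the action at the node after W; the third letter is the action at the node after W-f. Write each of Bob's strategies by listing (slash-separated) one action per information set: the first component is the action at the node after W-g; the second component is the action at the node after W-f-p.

1

Row for Wfp (columns Lo/H, Lo/T, Mid/H, Mid/T): (2,4) (0,4) (2,4) (0,4).
Every one of Alice's information sets is on the play path for some reply by Bob when Alice follows Wfp.
Changing the action at any of them therefore changes at least one column, so only Wfp itself gives this row.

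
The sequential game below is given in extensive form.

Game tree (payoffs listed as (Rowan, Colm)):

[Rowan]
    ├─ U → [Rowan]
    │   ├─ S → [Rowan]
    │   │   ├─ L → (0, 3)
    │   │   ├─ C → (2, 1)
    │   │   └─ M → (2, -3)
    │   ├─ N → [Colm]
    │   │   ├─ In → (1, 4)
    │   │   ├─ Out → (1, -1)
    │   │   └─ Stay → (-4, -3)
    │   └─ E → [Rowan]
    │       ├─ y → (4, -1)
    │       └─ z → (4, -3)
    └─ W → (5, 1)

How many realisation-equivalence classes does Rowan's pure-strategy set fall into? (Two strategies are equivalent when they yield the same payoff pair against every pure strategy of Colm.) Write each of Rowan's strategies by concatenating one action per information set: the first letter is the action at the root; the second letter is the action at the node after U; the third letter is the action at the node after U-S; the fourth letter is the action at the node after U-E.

Rowan has 36 pure strategies: USLy, USLz, USCy, USCz, USMy, USMz, UNLy, UNLz, UNCy, UNCz, UNMy, UNMz, UELy, UELz, UECy, UECz, UEMy, UEMz, WSLy, WSLz, WSCy, WSCz, WSMy, WSMz, WNLy, WNLz, WNCy, WNCz, WNMy, WNMz, WELy, WELz, WECy, WECz, WEMy, WEMz. Columns: In, Out, Stay.
{USLy, USLz} → row (0,3) (0,3) (0,3)
{USCy, USCz} → row (2,1) (2,1) (2,1)
{USMy, USMz} → row (2,-3) (2,-3) (2,-3)
{UNLy, UNLz, UNCy, UNCz, UNMy, UNMz} → row (1,4) (1,-1) (-4,-3)
{UELy, UECy, UEMy} → row (4,-1) (4,-1) (4,-1)
{UELz, UECz, UEMz} → row (4,-3) (4,-3) (4,-3)
{WSLy, WSLz, WSCy, WSCz, WSMy, WSMz, WNLy, WNLz, WNCy, WNCz, WNMy, WNMz, WELy, WELz, WECy, WECz, WEMy, WEMz} → row (5,1) (5,1) (5,1)
That's 7 distinct rows out of 36 strategies.

7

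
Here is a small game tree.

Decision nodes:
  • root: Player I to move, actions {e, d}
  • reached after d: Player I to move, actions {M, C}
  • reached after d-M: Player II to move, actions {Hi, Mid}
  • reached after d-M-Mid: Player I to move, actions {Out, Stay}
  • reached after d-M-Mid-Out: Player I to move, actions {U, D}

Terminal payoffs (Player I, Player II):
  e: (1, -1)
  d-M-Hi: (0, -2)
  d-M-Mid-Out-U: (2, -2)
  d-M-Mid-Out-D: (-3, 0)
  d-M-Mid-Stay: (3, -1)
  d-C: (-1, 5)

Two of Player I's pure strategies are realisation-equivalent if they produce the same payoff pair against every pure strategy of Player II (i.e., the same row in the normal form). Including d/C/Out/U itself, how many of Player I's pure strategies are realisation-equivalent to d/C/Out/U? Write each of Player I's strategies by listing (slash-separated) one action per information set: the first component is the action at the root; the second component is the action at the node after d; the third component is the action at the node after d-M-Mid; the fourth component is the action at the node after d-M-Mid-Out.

4

Row for d/C/Out/U (columns Hi, Mid): (-1,5) (-1,5).
Under d/C/Out/U, Player I's choice at the node after d-M-Mid and at the node after d-M-Mid-Out can never be reached regardless of what Player II does, so varying those choices leaves every outcome unchanged.
Holding the reachable choices fixed and varying the unreachable ones freely already gives 2 × 2 = 4 equivalent strategies.
No other strategy reproduces this row, so those 4 are the full class: d/C/Out/U, d/C/Out/D, d/C/Stay/U, d/C/Stay/D.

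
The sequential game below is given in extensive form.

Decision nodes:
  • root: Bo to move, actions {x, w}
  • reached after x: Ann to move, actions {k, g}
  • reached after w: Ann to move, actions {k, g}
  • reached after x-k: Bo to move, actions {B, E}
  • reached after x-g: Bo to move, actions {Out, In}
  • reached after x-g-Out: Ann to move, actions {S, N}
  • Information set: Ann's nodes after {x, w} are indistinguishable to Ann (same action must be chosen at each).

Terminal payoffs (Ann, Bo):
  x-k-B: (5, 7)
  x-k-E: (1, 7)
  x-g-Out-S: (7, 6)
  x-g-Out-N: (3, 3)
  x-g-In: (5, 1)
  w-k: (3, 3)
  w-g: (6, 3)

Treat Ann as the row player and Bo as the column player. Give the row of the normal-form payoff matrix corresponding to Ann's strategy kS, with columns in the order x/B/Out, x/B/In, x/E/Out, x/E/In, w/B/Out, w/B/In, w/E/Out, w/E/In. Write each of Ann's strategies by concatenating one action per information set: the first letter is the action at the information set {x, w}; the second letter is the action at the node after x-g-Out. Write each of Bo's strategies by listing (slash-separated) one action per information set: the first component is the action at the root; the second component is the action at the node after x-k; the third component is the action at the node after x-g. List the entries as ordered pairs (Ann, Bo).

(5,7) (5,7) (1,7) (1,7) (3,3) (3,3) (3,3) (3,3)

vs x/B/Out: Bo plays x → Ann plays k at [x] → Bo plays B at [x-k] → (5, 7)
vs x/B/In: Bo plays x → Ann plays k at [x] → Bo plays B at [x-k] → (5, 7)
vs x/E/Out: Bo plays x → Ann plays k at [x] → Bo plays E at [x-k] → (1, 7)
vs x/E/In: Bo plays x → Ann plays k at [x] → Bo plays E at [x-k] → (1, 7)
vs w/B/Out: Bo plays w → Ann plays k at [w] → (3, 3)
vs w/B/In: Bo plays w → Ann plays k at [w] → (3, 3)
vs w/E/Out: Bo plays w → Ann plays k at [w] → (3, 3)
vs w/E/In: Bo plays w → Ann plays k at [w] → (3, 3)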